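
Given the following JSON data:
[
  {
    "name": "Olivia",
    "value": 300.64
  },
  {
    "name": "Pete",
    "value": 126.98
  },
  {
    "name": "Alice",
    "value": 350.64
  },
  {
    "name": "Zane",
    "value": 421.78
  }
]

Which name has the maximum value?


Comparing values:
  Olivia: 300.64
  Pete: 126.98
  Alice: 350.64
  Zane: 421.78
Maximum: Zane (421.78)

ANSWER: Zane


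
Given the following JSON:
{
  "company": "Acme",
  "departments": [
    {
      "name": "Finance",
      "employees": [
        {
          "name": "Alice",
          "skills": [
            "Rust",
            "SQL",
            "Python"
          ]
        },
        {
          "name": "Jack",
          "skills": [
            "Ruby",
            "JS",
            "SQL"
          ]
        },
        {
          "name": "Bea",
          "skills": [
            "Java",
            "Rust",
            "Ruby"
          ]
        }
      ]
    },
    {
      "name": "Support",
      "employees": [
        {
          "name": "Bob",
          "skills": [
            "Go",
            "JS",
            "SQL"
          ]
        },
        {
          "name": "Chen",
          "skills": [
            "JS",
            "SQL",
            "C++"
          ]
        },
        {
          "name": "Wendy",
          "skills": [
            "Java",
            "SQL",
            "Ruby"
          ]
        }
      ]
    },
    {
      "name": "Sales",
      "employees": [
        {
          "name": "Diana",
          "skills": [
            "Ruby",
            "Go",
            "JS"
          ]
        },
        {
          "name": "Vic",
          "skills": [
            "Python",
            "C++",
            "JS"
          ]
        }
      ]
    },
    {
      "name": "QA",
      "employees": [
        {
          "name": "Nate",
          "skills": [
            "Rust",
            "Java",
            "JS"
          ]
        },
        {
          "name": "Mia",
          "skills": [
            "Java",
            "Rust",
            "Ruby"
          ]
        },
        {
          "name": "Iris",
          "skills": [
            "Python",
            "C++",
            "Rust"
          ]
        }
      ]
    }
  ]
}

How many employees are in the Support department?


Path: departments[1].employees
Count: 3

ANSWER: 3


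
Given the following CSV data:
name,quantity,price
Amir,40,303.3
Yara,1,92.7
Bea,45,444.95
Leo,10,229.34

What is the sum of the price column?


Values in 'price' column:
  Row 1: 303.3
  Row 2: 92.7
  Row 3: 444.95
  Row 4: 229.34
Sum = 303.3 + 92.7 + 444.95 + 229.34 = 1070.29

ANSWER: 1070.29


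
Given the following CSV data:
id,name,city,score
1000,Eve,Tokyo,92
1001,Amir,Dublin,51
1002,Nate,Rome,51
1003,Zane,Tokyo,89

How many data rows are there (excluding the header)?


Counting rows (excluding header):
Header: id,name,city,score
Data rows: 4

ANSWER: 4


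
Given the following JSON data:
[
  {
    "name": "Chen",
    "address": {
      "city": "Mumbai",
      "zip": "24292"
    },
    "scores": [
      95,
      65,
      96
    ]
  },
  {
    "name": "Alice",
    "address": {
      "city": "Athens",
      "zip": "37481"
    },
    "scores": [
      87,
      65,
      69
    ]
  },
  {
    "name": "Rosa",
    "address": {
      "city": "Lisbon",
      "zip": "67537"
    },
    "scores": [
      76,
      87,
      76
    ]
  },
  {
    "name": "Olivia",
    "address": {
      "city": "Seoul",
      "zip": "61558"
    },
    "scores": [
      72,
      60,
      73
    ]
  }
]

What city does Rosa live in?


Path: records[2].address.city
Value: Lisbon

ANSWER: Lisbon


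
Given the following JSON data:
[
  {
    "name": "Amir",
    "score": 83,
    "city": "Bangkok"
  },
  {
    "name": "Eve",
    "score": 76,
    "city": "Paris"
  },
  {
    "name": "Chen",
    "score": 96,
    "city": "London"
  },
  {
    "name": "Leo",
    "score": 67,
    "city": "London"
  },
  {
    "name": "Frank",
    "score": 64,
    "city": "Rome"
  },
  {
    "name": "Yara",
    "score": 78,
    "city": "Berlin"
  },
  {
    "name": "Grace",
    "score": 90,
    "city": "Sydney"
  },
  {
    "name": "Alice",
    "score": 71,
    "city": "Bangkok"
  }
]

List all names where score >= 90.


Filtering records where score >= 90:
  Amir (score=83) -> no
  Eve (score=76) -> no
  Chen (score=96) -> YES
  Leo (score=67) -> no
  Frank (score=64) -> no
  Yara (score=78) -> no
  Grace (score=90) -> YES
  Alice (score=71) -> no


ANSWER: Chen, Grace


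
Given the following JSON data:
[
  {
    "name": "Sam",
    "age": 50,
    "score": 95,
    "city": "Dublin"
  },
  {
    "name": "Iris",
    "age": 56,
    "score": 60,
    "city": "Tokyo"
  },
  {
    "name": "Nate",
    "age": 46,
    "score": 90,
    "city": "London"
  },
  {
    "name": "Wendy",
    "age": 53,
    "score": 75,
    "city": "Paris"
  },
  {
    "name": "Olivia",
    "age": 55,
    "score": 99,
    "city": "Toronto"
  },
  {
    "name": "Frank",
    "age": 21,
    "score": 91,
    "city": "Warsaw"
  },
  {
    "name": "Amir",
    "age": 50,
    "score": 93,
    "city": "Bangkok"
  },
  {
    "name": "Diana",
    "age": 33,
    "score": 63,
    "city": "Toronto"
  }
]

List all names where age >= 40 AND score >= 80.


Checking both conditions:
  Sam (age=50, score=95) -> YES
  Iris (age=56, score=60) -> no
  Nate (age=46, score=90) -> YES
  Wendy (age=53, score=75) -> no
  Olivia (age=55, score=99) -> YES
  Frank (age=21, score=91) -> no
  Amir (age=50, score=93) -> YES
  Diana (age=33, score=63) -> no


ANSWER: Sam, Nate, Olivia, Amir


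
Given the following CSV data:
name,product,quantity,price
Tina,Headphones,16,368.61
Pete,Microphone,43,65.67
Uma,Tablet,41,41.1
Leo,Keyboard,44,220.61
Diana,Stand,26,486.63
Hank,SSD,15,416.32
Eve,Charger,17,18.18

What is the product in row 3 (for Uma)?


Row 3: Uma
Column 'product' = Tablet

ANSWER: Tablet


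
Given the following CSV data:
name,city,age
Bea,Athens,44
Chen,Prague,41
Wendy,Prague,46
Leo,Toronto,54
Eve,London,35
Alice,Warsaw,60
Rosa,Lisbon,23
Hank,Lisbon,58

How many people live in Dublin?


Scanning city column for 'Dublin':
Total matches: 0

ANSWER: 0


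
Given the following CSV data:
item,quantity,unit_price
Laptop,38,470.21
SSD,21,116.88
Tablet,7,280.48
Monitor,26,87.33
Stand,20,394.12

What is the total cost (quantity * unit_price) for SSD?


Row: SSD
quantity = 21
unit_price = 116.88
total = 21 * 116.88 = 2454.48

ANSWER: 2454.48


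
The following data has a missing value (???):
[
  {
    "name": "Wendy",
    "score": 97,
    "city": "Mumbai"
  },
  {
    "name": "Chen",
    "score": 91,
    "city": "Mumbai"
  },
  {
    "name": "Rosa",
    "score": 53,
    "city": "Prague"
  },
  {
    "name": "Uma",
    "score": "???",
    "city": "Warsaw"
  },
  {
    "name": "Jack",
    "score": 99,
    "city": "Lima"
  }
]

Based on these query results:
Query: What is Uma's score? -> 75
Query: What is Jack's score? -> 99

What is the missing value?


The missing value is Uma's score
From query: Uma's score = 75

ANSWER: 75


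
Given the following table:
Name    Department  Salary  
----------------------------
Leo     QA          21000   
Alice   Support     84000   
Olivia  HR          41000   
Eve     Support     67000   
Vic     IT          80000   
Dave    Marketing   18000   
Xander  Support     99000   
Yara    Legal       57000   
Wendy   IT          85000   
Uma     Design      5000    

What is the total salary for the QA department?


QA department members:
  Leo: 21000
Total = 21000 = 21000

ANSWER: 21000


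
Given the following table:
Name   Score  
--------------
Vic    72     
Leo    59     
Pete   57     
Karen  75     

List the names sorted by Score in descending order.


Sorting by Score (descending):
  Karen: 75
  Vic: 72
  Leo: 59
  Pete: 57


ANSWER: Karen, Vic, Leo, Pete


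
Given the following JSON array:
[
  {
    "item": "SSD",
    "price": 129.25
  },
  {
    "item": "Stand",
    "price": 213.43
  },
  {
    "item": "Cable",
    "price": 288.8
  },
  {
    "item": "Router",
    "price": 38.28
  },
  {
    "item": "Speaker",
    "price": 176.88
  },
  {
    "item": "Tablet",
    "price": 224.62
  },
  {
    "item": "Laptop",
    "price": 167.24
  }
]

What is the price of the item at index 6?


Array index 6 -> Laptop
price = 167.24

ANSWER: 167.24


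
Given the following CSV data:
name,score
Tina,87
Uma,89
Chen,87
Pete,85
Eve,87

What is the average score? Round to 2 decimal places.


Scores: 87, 89, 87, 85, 87
Sum = 435
Count = 5
Average = 435 / 5 = 87.00

ANSWER: 87.00


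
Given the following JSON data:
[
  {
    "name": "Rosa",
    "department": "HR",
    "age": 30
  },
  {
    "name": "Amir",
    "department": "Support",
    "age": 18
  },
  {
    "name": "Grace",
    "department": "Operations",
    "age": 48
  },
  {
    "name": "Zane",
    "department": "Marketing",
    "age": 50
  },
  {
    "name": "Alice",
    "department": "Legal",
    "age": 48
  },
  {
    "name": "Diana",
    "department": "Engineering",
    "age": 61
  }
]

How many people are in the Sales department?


Scanning records for department = Sales
  No matches found
Count: 0

ANSWER: 0


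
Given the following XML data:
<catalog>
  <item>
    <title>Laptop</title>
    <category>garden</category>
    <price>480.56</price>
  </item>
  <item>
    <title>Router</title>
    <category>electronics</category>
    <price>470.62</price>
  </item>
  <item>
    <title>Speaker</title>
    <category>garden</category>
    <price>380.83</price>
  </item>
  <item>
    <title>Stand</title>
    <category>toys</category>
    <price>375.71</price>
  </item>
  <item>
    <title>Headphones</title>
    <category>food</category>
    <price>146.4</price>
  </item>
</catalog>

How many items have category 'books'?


Scanning <item> elements for <category>books</category>:
Count: 0

ANSWER: 0


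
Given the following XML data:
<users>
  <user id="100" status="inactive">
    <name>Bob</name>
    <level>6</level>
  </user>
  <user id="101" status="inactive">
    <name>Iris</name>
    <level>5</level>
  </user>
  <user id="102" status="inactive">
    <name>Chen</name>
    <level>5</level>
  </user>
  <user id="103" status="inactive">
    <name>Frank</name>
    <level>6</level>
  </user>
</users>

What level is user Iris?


Finding user: Iris
<level>5</level>

ANSWER: 5


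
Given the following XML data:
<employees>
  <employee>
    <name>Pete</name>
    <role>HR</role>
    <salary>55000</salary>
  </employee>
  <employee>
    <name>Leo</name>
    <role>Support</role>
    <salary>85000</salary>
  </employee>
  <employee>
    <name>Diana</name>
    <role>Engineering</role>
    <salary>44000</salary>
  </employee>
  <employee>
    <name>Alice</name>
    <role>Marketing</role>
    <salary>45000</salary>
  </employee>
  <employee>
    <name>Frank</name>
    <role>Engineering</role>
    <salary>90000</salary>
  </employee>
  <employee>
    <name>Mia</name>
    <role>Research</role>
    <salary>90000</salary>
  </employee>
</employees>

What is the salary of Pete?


Searching for <employee> with <name>Pete</name>
Found at position 1
<salary>55000</salary>

ANSWER: 55000


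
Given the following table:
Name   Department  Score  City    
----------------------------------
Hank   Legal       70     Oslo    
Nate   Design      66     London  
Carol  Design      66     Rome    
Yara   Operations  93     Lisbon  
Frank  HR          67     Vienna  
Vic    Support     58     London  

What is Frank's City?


Row 5: Frank
City = Vienna

ANSWER: Vienna


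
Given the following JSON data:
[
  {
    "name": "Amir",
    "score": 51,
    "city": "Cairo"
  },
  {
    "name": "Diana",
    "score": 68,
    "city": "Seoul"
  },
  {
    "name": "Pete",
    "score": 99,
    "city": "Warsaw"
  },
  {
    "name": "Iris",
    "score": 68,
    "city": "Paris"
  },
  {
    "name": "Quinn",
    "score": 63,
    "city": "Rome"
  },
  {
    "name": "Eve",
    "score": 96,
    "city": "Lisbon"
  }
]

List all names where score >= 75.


Filtering records where score >= 75:
  Amir (score=51) -> no
  Diana (score=68) -> no
  Pete (score=99) -> YES
  Iris (score=68) -> no
  Quinn (score=63) -> no
  Eve (score=96) -> YES


ANSWER: Pete, Eve


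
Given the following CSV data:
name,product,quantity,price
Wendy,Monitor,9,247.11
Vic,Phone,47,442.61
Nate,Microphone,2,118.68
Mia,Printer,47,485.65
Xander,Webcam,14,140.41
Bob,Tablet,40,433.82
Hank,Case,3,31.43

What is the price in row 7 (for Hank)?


Row 7: Hank
Column 'price' = 31.43

ANSWER: 31.43


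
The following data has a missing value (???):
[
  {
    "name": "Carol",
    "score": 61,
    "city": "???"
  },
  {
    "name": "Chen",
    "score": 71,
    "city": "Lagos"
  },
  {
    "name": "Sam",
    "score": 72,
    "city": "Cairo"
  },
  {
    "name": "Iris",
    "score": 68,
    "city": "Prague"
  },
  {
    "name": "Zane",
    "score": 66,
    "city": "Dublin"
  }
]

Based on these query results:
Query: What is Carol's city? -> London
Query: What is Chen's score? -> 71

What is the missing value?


The missing value is Carol's city
From query: Carol's city = London

ANSWER: London


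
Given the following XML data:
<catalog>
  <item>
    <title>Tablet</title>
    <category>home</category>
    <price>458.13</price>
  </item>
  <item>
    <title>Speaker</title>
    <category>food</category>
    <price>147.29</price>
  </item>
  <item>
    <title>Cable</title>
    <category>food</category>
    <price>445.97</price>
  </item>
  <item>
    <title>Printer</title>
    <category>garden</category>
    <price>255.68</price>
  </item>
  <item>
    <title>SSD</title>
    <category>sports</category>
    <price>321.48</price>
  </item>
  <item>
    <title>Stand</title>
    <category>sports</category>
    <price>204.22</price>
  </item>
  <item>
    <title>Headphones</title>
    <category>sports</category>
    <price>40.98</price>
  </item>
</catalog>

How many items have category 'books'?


Scanning <item> elements for <category>books</category>:
Count: 0

ANSWER: 0


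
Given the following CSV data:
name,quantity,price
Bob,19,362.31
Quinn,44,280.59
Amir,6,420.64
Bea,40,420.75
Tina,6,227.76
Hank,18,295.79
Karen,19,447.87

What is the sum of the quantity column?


Values in 'quantity' column:
  Row 1: 19
  Row 2: 44
  Row 3: 6
  Row 4: 40
  Row 5: 6
  Row 6: 18
  Row 7: 19
Sum = 19 + 44 + 6 + 40 + 6 + 18 + 19 = 152

ANSWER: 152


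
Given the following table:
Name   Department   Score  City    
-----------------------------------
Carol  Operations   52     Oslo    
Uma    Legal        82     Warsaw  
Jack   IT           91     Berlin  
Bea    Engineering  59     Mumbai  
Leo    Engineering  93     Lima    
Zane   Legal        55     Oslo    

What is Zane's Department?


Row 6: Zane
Department = Legal

ANSWER: Legal


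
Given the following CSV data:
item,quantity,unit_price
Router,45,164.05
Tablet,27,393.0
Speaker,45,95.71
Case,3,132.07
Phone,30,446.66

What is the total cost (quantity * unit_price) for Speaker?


Row: Speaker
quantity = 45
unit_price = 95.71
total = 45 * 95.71 = 4306.95

ANSWER: 4306.95


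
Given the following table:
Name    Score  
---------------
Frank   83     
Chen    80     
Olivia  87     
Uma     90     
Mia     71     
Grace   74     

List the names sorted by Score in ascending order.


Sorting by Score (ascending):
  Mia: 71
  Grace: 74
  Chen: 80
  Frank: 83
  Olivia: 87
  Uma: 90


ANSWER: Mia, Grace, Chen, Frank, Olivia, Uma


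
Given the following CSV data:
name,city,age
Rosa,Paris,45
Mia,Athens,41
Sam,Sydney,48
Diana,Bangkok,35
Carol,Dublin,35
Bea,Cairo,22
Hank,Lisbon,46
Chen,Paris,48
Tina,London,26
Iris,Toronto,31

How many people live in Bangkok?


Scanning city column for 'Bangkok':
  Row 4: Diana -> MATCH
Total matches: 1

ANSWER: 1


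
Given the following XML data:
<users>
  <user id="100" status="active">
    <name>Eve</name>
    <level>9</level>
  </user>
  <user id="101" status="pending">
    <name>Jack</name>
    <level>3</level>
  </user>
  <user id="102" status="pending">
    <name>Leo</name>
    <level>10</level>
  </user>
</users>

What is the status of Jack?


Finding user with name = Jack
user id="101" status="pending"

ANSWER: pending


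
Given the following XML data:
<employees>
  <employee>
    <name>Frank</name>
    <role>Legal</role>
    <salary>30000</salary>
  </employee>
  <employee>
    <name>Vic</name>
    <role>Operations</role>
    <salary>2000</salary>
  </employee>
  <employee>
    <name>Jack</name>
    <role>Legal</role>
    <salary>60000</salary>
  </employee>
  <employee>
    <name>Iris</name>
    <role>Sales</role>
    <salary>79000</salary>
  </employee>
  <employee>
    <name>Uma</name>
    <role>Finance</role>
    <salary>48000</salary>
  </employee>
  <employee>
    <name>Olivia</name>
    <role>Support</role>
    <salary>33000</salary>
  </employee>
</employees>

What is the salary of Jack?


Searching for <employee> with <name>Jack</name>
Found at position 3
<salary>60000</salary>

ANSWER: 60000


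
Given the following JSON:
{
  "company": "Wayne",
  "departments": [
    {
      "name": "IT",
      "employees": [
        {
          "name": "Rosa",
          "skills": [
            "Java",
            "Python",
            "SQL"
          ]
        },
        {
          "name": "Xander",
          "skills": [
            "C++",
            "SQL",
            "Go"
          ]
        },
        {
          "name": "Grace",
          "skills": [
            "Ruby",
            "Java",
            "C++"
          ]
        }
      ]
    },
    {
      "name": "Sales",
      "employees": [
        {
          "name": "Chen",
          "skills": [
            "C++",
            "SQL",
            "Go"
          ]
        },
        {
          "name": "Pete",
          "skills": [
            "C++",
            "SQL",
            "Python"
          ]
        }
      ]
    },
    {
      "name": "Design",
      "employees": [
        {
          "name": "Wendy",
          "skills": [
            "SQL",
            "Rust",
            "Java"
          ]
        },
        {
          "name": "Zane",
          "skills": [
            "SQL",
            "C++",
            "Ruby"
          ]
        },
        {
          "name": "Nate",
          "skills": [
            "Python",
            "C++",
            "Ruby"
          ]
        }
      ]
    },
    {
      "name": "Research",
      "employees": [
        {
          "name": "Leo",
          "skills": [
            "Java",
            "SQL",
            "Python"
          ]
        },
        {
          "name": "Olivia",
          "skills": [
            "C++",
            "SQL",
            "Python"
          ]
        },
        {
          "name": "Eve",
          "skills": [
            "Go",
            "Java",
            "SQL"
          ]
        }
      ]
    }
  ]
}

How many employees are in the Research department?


Path: departments[3].employees
Count: 3

ANSWER: 3


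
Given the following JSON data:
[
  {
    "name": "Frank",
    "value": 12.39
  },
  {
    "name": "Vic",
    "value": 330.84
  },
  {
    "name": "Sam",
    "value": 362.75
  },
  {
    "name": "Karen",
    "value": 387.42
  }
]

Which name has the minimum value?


Comparing values:
  Frank: 12.39
  Vic: 330.84
  Sam: 362.75
  Karen: 387.42
Minimum: Frank (12.39)

ANSWER: Frank


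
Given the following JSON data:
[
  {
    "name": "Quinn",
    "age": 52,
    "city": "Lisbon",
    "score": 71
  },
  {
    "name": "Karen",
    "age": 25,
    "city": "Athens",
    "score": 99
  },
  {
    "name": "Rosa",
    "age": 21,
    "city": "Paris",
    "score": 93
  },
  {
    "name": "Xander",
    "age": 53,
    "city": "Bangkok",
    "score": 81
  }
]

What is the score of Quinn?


Looking up record where name = Quinn
Record index: 0
Field 'score' = 71

ANSWER: 71


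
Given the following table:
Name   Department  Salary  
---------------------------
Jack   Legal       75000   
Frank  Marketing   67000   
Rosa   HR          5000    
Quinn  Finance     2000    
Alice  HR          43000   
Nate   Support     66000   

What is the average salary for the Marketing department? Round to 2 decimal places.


Marketing department members:
  Frank: 67000
Sum = 67000
Count = 1
Average = 67000 / 1 = 67000.00

ANSWER: 67000.00


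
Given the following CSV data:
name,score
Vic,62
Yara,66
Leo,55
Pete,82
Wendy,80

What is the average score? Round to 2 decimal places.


Scores: 62, 66, 55, 82, 80
Sum = 345
Count = 5
Average = 345 / 5 = 69.00

ANSWER: 69.00


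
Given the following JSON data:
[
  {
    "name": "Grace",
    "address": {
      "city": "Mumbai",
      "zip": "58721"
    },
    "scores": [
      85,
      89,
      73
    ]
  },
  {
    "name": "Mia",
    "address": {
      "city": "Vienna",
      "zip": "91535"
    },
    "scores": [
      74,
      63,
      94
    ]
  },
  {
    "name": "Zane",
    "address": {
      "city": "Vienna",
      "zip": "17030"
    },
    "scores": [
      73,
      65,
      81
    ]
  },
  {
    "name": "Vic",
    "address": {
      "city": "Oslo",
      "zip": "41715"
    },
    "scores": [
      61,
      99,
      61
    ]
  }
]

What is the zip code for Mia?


Path: records[1].address.zip
Value: 91535

ANSWER: 91535


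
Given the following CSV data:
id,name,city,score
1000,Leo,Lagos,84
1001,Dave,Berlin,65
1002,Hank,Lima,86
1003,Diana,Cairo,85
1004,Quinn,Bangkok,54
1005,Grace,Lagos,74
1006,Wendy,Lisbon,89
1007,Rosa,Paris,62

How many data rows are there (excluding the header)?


Counting rows (excluding header):
Header: id,name,city,score
Data rows: 8

ANSWER: 8


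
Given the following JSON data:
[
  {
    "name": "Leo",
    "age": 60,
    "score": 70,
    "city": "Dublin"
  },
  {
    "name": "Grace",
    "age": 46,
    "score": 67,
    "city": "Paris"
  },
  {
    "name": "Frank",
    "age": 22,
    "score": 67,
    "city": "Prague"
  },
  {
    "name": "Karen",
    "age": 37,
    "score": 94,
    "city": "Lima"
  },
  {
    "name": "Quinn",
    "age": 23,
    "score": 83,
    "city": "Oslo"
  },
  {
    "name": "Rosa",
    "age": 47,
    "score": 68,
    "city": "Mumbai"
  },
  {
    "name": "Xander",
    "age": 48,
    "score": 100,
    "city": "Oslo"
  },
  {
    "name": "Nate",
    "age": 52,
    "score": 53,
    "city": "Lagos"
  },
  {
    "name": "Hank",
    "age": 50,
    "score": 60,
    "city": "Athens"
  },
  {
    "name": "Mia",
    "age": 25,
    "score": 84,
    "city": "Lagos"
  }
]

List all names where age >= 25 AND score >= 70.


Checking both conditions:
  Leo (age=60, score=70) -> YES
  Grace (age=46, score=67) -> no
  Frank (age=22, score=67) -> no
  Karen (age=37, score=94) -> YES
  Quinn (age=23, score=83) -> no
  Rosa (age=47, score=68) -> no
  Xander (age=48, score=100) -> YES
  Nate (age=52, score=53) -> no
  Hank (age=50, score=60) -> no
  Mia (age=25, score=84) -> YES


ANSWER: Leo, Karen, Xander, Mia


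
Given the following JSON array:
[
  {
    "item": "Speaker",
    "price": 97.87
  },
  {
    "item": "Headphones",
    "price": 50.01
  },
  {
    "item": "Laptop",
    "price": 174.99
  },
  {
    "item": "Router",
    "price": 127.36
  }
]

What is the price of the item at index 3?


Array index 3 -> Router
price = 127.36

ANSWER: 127.36


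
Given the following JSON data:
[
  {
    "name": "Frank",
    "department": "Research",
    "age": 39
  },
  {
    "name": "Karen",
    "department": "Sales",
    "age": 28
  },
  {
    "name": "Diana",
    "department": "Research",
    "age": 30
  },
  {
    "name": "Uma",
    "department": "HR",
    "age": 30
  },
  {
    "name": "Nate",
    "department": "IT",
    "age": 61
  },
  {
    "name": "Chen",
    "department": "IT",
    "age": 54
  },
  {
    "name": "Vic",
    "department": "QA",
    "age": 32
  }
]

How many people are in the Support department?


Scanning records for department = Support
  No matches found
Count: 0

ANSWER: 0


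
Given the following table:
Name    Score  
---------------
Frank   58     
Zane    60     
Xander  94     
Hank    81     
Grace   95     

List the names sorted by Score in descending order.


Sorting by Score (descending):
  Grace: 95
  Xander: 94
  Hank: 81
  Zane: 60
  Frank: 58


ANSWER: Grace, Xander, Hank, Zane, Frank


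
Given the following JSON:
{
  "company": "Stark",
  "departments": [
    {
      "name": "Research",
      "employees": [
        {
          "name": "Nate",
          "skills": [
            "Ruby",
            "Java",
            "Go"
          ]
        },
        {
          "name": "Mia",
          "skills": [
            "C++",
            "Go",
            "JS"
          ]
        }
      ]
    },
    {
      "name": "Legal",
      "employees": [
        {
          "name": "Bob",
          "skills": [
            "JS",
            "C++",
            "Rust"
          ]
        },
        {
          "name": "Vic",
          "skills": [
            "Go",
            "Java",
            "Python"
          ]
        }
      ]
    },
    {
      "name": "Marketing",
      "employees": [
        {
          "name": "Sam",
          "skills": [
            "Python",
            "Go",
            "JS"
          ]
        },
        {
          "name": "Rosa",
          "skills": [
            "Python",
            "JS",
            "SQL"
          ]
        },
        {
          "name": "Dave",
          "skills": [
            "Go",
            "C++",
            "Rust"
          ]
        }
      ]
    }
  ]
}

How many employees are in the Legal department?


Path: departments[1].employees
Count: 2

ANSWER: 2


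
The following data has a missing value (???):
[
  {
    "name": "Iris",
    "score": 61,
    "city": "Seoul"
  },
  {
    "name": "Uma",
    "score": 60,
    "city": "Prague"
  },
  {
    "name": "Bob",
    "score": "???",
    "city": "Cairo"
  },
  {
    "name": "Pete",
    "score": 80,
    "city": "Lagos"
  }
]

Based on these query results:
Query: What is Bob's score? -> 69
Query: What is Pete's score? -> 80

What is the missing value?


The missing value is Bob's score
From query: Bob's score = 69

ANSWER: 69


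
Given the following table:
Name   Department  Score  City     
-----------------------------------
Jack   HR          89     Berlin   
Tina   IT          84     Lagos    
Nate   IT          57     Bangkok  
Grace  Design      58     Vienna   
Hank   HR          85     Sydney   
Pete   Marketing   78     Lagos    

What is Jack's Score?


Row 1: Jack
Score = 89

ANSWER: 89


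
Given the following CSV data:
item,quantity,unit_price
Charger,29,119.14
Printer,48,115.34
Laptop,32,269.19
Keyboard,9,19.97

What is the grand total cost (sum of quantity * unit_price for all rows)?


Computing row totals:
  Charger: 29 * 119.14 = 3455.06
  Printer: 48 * 115.34 = 5536.32
  Laptop: 32 * 269.19 = 8614.08
  Keyboard: 9 * 19.97 = 179.73
Grand total = 3455.06 + 5536.32 + 8614.08 + 179.73 = 17785.19

ANSWER: 17785.19


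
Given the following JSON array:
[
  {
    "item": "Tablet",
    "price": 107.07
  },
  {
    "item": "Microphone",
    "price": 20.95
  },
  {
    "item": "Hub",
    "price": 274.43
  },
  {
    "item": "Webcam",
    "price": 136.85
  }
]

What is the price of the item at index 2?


Array index 2 -> Hub
price = 274.43

ANSWER: 274.43


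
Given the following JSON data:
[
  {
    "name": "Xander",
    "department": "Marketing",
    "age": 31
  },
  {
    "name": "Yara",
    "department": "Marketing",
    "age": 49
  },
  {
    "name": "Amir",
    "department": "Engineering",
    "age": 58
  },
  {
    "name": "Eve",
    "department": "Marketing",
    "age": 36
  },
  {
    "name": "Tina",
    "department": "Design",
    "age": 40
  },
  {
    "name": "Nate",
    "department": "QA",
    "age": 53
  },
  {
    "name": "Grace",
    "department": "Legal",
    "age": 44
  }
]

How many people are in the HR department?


Scanning records for department = HR
  No matches found
Count: 0

ANSWER: 0


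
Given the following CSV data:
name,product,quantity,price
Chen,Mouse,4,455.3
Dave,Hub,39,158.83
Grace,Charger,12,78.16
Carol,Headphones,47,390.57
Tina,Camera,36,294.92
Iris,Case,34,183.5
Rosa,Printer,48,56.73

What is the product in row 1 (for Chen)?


Row 1: Chen
Column 'product' = Mouse

ANSWER: Mouse


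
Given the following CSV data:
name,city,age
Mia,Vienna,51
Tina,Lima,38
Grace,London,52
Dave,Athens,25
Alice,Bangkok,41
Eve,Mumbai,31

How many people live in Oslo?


Scanning city column for 'Oslo':
Total matches: 0

ANSWER: 0


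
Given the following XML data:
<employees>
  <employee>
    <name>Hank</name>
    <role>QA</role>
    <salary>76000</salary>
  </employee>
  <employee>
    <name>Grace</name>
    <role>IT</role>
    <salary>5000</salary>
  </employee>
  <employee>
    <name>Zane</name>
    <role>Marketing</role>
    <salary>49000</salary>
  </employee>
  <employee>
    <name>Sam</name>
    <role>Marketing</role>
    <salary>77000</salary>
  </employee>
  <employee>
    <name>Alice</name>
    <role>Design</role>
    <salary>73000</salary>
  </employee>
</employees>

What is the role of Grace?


Searching for <employee> with <name>Grace</name>
Found at position 2
<role>IT</role>

ANSWER: IT


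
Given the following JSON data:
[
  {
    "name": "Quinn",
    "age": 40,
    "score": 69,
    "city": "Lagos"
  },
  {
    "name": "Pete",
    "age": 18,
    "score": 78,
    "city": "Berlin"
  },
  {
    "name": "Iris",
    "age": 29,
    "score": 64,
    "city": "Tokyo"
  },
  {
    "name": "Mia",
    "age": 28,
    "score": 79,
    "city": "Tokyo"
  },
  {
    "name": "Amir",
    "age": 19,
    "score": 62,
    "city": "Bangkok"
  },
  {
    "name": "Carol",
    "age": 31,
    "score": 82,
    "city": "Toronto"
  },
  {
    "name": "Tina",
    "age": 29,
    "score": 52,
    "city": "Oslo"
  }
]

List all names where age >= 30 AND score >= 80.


Checking both conditions:
  Quinn (age=40, score=69) -> no
  Pete (age=18, score=78) -> no
  Iris (age=29, score=64) -> no
  Mia (age=28, score=79) -> no
  Amir (age=19, score=62) -> no
  Carol (age=31, score=82) -> YES
  Tina (age=29, score=52) -> no


ANSWER: Carol


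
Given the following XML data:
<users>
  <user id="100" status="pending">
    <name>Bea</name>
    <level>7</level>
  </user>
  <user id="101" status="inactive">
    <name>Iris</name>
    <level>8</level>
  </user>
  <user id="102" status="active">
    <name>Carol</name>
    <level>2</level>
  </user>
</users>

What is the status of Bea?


Finding user with name = Bea
user id="100" status="pending"

ANSWER: pending


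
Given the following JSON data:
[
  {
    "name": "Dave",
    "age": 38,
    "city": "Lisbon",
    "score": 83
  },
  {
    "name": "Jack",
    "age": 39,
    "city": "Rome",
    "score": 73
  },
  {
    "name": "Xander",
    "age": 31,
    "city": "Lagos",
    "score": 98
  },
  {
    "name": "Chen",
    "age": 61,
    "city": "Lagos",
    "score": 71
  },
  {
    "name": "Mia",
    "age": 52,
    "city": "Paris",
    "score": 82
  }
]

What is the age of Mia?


Looking up record where name = Mia
Record index: 4
Field 'age' = 52

ANSWER: 52


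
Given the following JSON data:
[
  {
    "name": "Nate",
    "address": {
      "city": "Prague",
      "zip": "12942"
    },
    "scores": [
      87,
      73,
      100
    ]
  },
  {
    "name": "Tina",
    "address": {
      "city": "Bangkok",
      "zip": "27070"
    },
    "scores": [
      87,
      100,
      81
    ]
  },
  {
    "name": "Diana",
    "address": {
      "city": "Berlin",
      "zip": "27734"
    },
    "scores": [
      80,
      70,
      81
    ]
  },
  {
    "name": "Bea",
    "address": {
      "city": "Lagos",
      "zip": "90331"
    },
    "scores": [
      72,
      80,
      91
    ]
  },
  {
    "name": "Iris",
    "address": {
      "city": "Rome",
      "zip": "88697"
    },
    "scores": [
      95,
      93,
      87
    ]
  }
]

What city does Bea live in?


Path: records[3].address.city
Value: Lagos

ANSWER: Lagos


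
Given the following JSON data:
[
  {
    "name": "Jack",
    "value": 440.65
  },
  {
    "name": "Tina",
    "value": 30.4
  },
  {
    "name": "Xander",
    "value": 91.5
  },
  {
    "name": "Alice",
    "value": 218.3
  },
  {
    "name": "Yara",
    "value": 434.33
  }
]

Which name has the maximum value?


Comparing values:
  Jack: 440.65
  Tina: 30.4
  Xander: 91.5
  Alice: 218.3
  Yara: 434.33
Maximum: Jack (440.65)

ANSWER: Jack


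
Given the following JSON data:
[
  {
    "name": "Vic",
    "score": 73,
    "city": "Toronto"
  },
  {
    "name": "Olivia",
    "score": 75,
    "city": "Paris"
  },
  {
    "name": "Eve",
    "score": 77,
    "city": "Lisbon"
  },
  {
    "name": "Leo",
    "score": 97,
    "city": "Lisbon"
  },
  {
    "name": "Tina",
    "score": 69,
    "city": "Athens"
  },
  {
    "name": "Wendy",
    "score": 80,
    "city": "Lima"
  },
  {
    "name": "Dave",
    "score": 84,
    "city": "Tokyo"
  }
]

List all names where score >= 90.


Filtering records where score >= 90:
  Vic (score=73) -> no
  Olivia (score=75) -> no
  Eve (score=77) -> no
  Leo (score=97) -> YES
  Tina (score=69) -> no
  Wendy (score=80) -> no
  Dave (score=84) -> no


ANSWER: Leo


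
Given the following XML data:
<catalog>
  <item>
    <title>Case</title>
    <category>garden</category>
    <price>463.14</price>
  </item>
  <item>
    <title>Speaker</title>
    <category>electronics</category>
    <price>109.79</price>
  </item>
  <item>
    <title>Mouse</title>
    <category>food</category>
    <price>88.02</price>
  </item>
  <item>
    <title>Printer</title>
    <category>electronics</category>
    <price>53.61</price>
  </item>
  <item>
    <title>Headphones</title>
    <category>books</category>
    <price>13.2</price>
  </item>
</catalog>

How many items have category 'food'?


Scanning <item> elements for <category>food</category>:
  Item 3: Mouse -> MATCH
Count: 1

ANSWER: 1


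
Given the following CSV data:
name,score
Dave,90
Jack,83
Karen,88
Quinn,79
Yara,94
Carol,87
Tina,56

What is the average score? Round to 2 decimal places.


Scores: 90, 83, 88, 79, 94, 87, 56
Sum = 577
Count = 7
Average = 577 / 7 = 82.43

ANSWER: 82.43


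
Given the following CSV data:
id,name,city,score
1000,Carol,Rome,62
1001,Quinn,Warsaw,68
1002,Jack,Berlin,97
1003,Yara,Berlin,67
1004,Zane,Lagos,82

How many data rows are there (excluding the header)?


Counting rows (excluding header):
Header: id,name,city,score
Data rows: 5

ANSWER: 5


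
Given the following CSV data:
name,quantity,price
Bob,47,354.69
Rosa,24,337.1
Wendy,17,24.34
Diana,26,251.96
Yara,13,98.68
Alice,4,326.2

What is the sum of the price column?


Values in 'price' column:
  Row 1: 354.69
  Row 2: 337.1
  Row 3: 24.34
  Row 4: 251.96
  Row 5: 98.68
  Row 6: 326.2
Sum = 354.69 + 337.1 + 24.34 + 251.96 + 98.68 + 326.2 = 1392.97

ANSWER: 1392.97


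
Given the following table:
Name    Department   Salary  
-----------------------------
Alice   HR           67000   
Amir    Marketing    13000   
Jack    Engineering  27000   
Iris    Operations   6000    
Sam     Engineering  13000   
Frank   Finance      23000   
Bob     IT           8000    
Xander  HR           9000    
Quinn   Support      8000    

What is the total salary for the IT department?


IT department members:
  Bob: 8000
Total = 8000 = 8000

ANSWER: 8000


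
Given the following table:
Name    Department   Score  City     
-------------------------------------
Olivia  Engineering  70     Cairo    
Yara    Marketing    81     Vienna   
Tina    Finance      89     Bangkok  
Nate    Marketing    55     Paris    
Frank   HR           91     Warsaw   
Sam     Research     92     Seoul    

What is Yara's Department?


Row 2: Yara
Department = Marketing

ANSWER: Marketing


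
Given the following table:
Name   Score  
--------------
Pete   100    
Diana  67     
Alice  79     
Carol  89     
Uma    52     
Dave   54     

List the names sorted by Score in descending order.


Sorting by Score (descending):
  Pete: 100
  Carol: 89
  Alice: 79
  Diana: 67
  Dave: 54
  Uma: 52


ANSWER: Pete, Carol, Alice, Diana, Dave, Uma


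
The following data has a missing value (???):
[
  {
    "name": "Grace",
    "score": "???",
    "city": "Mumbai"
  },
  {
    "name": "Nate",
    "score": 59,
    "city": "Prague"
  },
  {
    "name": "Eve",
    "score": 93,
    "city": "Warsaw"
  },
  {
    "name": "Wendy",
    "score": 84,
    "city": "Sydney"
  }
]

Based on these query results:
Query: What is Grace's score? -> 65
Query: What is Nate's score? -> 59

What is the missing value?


The missing value is Grace's score
From query: Grace's score = 65

ANSWER: 65


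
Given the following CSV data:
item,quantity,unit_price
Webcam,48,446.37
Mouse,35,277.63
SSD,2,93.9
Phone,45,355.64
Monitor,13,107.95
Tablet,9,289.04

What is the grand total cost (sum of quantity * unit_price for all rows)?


Computing row totals:
  Webcam: 48 * 446.37 = 21425.76
  Mouse: 35 * 277.63 = 9717.05
  SSD: 2 * 93.9 = 187.8
  Phone: 45 * 355.64 = 16003.8
  Monitor: 13 * 107.95 = 1403.35
  Tablet: 9 * 289.04 = 2601.36
Grand total = 21425.76 + 9717.05 + 187.8 + 16003.8 + 1403.35 + 2601.36 = 51339.12

ANSWER: 51339.12


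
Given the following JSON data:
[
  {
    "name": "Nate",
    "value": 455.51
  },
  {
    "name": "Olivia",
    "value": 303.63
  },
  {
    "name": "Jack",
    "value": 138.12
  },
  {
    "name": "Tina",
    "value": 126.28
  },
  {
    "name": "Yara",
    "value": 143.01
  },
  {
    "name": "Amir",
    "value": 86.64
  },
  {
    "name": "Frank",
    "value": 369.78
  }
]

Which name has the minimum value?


Comparing values:
  Nate: 455.51
  Olivia: 303.63
  Jack: 138.12
  Tina: 126.28
  Yara: 143.01
  Amir: 86.64
  Frank: 369.78
Minimum: Amir (86.64)

ANSWER: Amir


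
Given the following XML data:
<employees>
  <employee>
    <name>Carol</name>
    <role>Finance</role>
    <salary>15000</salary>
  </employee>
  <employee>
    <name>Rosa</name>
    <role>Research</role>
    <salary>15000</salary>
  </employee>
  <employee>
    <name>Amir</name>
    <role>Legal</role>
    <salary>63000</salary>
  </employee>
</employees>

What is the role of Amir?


Searching for <employee> with <name>Amir</name>
Found at position 3
<role>Legal</role>

ANSWER: Legal


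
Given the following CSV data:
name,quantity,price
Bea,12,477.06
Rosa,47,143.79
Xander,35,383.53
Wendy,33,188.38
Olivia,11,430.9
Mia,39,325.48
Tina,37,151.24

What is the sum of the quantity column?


Values in 'quantity' column:
  Row 1: 12
  Row 2: 47
  Row 3: 35
  Row 4: 33
  Row 5: 11
  Row 6: 39
  Row 7: 37
Sum = 12 + 47 + 35 + 33 + 11 + 39 + 37 = 214

ANSWER: 214


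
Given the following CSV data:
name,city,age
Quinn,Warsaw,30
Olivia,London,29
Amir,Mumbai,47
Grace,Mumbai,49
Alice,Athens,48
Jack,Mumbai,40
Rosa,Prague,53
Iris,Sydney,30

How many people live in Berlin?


Scanning city column for 'Berlin':
Total matches: 0

ANSWER: 0


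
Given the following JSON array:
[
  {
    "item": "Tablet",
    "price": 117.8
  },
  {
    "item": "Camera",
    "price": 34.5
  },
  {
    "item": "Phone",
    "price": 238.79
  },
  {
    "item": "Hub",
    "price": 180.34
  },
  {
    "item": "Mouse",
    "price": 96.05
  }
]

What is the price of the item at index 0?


Array index 0 -> Tablet
price = 117.8

ANSWER: 117.8


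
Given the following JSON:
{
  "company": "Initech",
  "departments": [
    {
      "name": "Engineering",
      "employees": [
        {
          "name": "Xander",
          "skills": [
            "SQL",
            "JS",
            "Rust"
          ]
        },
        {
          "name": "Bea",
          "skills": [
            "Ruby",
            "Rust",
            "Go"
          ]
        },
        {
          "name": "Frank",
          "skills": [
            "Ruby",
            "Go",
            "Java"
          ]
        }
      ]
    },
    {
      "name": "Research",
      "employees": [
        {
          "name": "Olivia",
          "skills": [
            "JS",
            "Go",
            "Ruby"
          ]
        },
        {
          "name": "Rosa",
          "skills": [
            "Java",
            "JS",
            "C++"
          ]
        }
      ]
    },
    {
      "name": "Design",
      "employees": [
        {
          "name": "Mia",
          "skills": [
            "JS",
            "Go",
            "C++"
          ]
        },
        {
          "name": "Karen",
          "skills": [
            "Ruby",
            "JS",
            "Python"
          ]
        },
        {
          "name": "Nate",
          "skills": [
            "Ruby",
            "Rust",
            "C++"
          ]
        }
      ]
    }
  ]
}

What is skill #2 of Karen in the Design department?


Path: departments[2].employees[1].skills[1]
Value: JS

ANSWER: JS
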